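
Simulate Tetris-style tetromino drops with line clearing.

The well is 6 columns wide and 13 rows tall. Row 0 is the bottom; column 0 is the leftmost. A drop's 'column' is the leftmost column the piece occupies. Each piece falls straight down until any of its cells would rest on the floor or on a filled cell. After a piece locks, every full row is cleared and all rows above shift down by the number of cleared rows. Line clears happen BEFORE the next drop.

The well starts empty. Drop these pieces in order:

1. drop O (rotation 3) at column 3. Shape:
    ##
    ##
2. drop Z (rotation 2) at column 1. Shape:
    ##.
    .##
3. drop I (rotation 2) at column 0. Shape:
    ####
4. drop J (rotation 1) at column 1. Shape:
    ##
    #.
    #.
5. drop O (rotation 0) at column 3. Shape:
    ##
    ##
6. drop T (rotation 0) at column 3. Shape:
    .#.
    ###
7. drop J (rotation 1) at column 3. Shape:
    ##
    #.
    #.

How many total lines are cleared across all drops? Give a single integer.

Answer: 0

Derivation:
Drop 1: O rot3 at col 3 lands with bottom-row=0; cleared 0 line(s) (total 0); column heights now [0 0 0 2 2 0], max=2
Drop 2: Z rot2 at col 1 lands with bottom-row=2; cleared 0 line(s) (total 0); column heights now [0 4 4 3 2 0], max=4
Drop 3: I rot2 at col 0 lands with bottom-row=4; cleared 0 line(s) (total 0); column heights now [5 5 5 5 2 0], max=5
Drop 4: J rot1 at col 1 lands with bottom-row=5; cleared 0 line(s) (total 0); column heights now [5 8 8 5 2 0], max=8
Drop 5: O rot0 at col 3 lands with bottom-row=5; cleared 0 line(s) (total 0); column heights now [5 8 8 7 7 0], max=8
Drop 6: T rot0 at col 3 lands with bottom-row=7; cleared 0 line(s) (total 0); column heights now [5 8 8 8 9 8], max=9
Drop 7: J rot1 at col 3 lands with bottom-row=8; cleared 0 line(s) (total 0); column heights now [5 8 8 11 11 8], max=11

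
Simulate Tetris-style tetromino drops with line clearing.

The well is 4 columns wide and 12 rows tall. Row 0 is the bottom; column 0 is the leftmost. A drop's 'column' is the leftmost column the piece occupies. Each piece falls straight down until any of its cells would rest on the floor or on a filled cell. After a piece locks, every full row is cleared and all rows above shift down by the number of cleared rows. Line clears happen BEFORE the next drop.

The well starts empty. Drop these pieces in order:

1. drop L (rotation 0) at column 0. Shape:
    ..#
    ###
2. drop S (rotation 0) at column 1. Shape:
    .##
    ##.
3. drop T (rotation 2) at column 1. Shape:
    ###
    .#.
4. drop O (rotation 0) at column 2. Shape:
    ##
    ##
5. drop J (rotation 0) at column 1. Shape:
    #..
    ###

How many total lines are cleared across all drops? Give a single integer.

Answer: 0

Derivation:
Drop 1: L rot0 at col 0 lands with bottom-row=0; cleared 0 line(s) (total 0); column heights now [1 1 2 0], max=2
Drop 2: S rot0 at col 1 lands with bottom-row=2; cleared 0 line(s) (total 0); column heights now [1 3 4 4], max=4
Drop 3: T rot2 at col 1 lands with bottom-row=4; cleared 0 line(s) (total 0); column heights now [1 6 6 6], max=6
Drop 4: O rot0 at col 2 lands with bottom-row=6; cleared 0 line(s) (total 0); column heights now [1 6 8 8], max=8
Drop 5: J rot0 at col 1 lands with bottom-row=8; cleared 0 line(s) (total 0); column heights now [1 10 9 9], max=10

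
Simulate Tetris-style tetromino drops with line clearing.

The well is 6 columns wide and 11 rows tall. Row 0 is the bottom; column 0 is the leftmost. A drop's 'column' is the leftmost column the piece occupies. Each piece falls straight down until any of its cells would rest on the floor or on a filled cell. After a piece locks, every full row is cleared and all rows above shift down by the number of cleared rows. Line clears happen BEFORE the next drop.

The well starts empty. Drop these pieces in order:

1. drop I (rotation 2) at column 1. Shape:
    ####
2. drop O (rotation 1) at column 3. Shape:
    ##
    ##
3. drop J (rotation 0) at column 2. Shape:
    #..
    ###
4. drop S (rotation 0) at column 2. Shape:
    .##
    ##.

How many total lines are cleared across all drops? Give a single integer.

Answer: 0

Derivation:
Drop 1: I rot2 at col 1 lands with bottom-row=0; cleared 0 line(s) (total 0); column heights now [0 1 1 1 1 0], max=1
Drop 2: O rot1 at col 3 lands with bottom-row=1; cleared 0 line(s) (total 0); column heights now [0 1 1 3 3 0], max=3
Drop 3: J rot0 at col 2 lands with bottom-row=3; cleared 0 line(s) (total 0); column heights now [0 1 5 4 4 0], max=5
Drop 4: S rot0 at col 2 lands with bottom-row=5; cleared 0 line(s) (total 0); column heights now [0 1 6 7 7 0], max=7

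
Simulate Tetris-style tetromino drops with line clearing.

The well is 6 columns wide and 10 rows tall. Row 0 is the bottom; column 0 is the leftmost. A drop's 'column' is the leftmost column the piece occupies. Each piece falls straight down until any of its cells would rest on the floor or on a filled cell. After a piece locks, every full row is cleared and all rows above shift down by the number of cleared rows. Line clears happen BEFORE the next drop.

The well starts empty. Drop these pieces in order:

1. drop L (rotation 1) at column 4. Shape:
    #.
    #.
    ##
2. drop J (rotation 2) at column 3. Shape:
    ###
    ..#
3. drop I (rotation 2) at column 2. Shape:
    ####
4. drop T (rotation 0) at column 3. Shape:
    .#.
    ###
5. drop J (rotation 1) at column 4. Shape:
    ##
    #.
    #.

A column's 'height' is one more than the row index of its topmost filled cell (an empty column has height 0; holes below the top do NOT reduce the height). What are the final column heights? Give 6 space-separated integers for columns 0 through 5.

Drop 1: L rot1 at col 4 lands with bottom-row=0; cleared 0 line(s) (total 0); column heights now [0 0 0 0 3 1], max=3
Drop 2: J rot2 at col 3 lands with bottom-row=2; cleared 0 line(s) (total 0); column heights now [0 0 0 4 4 4], max=4
Drop 3: I rot2 at col 2 lands with bottom-row=4; cleared 0 line(s) (total 0); column heights now [0 0 5 5 5 5], max=5
Drop 4: T rot0 at col 3 lands with bottom-row=5; cleared 0 line(s) (total 0); column heights now [0 0 5 6 7 6], max=7
Drop 5: J rot1 at col 4 lands with bottom-row=7; cleared 0 line(s) (total 0); column heights now [0 0 5 6 10 10], max=10

Answer: 0 0 5 6 10 10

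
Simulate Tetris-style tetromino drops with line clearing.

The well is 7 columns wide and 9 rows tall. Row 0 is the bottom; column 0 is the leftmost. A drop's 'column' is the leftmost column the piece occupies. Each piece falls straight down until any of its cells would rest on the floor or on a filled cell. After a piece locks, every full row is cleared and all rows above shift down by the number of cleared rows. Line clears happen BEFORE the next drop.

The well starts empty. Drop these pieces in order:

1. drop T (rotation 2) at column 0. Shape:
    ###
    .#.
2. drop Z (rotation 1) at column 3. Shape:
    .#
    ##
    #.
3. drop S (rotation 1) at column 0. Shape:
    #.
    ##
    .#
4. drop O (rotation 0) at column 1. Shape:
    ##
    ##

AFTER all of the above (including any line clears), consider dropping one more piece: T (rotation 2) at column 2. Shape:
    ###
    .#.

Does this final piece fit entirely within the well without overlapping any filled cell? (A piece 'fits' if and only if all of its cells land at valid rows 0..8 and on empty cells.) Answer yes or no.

Answer: yes

Derivation:
Drop 1: T rot2 at col 0 lands with bottom-row=0; cleared 0 line(s) (total 0); column heights now [2 2 2 0 0 0 0], max=2
Drop 2: Z rot1 at col 3 lands with bottom-row=0; cleared 0 line(s) (total 0); column heights now [2 2 2 2 3 0 0], max=3
Drop 3: S rot1 at col 0 lands with bottom-row=2; cleared 0 line(s) (total 0); column heights now [5 4 2 2 3 0 0], max=5
Drop 4: O rot0 at col 1 lands with bottom-row=4; cleared 0 line(s) (total 0); column heights now [5 6 6 2 3 0 0], max=6
Test piece T rot2 at col 2 (width 3): heights before test = [5 6 6 2 3 0 0]; fits = True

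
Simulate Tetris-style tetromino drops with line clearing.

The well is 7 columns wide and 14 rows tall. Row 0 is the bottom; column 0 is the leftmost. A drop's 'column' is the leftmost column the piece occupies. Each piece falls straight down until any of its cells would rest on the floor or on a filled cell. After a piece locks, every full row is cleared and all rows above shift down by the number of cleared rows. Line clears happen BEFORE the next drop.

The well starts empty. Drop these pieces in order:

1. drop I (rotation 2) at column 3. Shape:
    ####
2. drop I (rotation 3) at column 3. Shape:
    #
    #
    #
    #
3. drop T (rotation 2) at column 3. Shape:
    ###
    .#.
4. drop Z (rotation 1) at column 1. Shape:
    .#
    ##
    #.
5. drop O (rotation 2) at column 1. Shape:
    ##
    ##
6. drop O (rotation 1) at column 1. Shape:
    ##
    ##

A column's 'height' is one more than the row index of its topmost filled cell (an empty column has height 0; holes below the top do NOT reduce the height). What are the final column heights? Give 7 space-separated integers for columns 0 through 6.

Drop 1: I rot2 at col 3 lands with bottom-row=0; cleared 0 line(s) (total 0); column heights now [0 0 0 1 1 1 1], max=1
Drop 2: I rot3 at col 3 lands with bottom-row=1; cleared 0 line(s) (total 0); column heights now [0 0 0 5 1 1 1], max=5
Drop 3: T rot2 at col 3 lands with bottom-row=4; cleared 0 line(s) (total 0); column heights now [0 0 0 6 6 6 1], max=6
Drop 4: Z rot1 at col 1 lands with bottom-row=0; cleared 0 line(s) (total 0); column heights now [0 2 3 6 6 6 1], max=6
Drop 5: O rot2 at col 1 lands with bottom-row=3; cleared 0 line(s) (total 0); column heights now [0 5 5 6 6 6 1], max=6
Drop 6: O rot1 at col 1 lands with bottom-row=5; cleared 0 line(s) (total 0); column heights now [0 7 7 6 6 6 1], max=7

Answer: 0 7 7 6 6 6 1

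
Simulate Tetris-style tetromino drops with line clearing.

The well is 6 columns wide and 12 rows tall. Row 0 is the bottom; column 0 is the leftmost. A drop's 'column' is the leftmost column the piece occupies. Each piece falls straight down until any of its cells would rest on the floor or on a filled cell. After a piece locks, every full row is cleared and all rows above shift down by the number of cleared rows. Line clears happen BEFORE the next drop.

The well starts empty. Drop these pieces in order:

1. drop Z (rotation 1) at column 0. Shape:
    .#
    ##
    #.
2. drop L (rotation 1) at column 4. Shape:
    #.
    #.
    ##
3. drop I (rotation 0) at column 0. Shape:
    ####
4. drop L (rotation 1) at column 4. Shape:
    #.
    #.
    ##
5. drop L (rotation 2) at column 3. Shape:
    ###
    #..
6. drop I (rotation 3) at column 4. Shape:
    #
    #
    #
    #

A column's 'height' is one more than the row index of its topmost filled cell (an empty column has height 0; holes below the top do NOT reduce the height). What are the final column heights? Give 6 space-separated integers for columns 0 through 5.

Answer: 2 3 0 6 10 6

Derivation:
Drop 1: Z rot1 at col 0 lands with bottom-row=0; cleared 0 line(s) (total 0); column heights now [2 3 0 0 0 0], max=3
Drop 2: L rot1 at col 4 lands with bottom-row=0; cleared 0 line(s) (total 0); column heights now [2 3 0 0 3 1], max=3
Drop 3: I rot0 at col 0 lands with bottom-row=3; cleared 0 line(s) (total 0); column heights now [4 4 4 4 3 1], max=4
Drop 4: L rot1 at col 4 lands with bottom-row=3; cleared 1 line(s) (total 1); column heights now [2 3 0 0 5 1], max=5
Drop 5: L rot2 at col 3 lands with bottom-row=4; cleared 0 line(s) (total 1); column heights now [2 3 0 6 6 6], max=6
Drop 6: I rot3 at col 4 lands with bottom-row=6; cleared 0 line(s) (total 1); column heights now [2 3 0 6 10 6], max=10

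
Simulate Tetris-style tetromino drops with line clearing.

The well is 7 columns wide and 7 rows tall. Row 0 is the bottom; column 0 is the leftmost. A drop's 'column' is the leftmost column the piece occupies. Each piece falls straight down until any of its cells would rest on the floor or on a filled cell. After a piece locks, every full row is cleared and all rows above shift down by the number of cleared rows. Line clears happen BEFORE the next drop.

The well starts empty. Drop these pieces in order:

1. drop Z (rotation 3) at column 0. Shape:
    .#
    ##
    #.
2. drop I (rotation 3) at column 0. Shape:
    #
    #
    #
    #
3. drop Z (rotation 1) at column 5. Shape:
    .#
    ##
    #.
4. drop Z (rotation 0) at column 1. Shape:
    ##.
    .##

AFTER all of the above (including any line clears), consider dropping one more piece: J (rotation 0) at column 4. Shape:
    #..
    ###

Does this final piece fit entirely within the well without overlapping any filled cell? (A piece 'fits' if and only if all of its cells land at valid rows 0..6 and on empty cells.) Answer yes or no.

Drop 1: Z rot3 at col 0 lands with bottom-row=0; cleared 0 line(s) (total 0); column heights now [2 3 0 0 0 0 0], max=3
Drop 2: I rot3 at col 0 lands with bottom-row=2; cleared 0 line(s) (total 0); column heights now [6 3 0 0 0 0 0], max=6
Drop 3: Z rot1 at col 5 lands with bottom-row=0; cleared 0 line(s) (total 0); column heights now [6 3 0 0 0 2 3], max=6
Drop 4: Z rot0 at col 1 lands with bottom-row=2; cleared 0 line(s) (total 0); column heights now [6 4 4 3 0 2 3], max=6
Test piece J rot0 at col 4 (width 3): heights before test = [6 4 4 3 0 2 3]; fits = True

Answer: yes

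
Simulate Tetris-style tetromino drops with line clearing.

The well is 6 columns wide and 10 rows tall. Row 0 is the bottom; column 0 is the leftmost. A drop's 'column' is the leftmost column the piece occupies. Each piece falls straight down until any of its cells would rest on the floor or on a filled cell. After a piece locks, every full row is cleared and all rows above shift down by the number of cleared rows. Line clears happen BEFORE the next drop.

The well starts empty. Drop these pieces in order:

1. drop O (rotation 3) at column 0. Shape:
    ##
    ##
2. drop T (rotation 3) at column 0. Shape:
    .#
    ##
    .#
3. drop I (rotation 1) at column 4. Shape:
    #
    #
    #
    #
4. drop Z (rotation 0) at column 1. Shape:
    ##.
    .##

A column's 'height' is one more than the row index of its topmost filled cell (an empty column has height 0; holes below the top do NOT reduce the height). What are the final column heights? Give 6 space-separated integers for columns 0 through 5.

Answer: 4 6 6 5 4 0

Derivation:
Drop 1: O rot3 at col 0 lands with bottom-row=0; cleared 0 line(s) (total 0); column heights now [2 2 0 0 0 0], max=2
Drop 2: T rot3 at col 0 lands with bottom-row=2; cleared 0 line(s) (total 0); column heights now [4 5 0 0 0 0], max=5
Drop 3: I rot1 at col 4 lands with bottom-row=0; cleared 0 line(s) (total 0); column heights now [4 5 0 0 4 0], max=5
Drop 4: Z rot0 at col 1 lands with bottom-row=4; cleared 0 line(s) (total 0); column heights now [4 6 6 5 4 0], max=6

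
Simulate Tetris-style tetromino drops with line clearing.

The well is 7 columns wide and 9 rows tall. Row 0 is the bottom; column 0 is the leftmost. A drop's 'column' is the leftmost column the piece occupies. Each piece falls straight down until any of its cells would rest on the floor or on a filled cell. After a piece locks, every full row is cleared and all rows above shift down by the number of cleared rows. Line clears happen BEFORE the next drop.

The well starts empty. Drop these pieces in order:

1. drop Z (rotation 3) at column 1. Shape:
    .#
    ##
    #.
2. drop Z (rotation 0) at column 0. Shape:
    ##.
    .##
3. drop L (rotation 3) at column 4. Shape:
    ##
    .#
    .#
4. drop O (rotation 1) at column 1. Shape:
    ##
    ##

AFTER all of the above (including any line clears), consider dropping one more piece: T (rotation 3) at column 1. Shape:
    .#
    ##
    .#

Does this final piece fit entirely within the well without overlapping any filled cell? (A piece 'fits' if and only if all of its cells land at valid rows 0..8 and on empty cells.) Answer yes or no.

Answer: no

Derivation:
Drop 1: Z rot3 at col 1 lands with bottom-row=0; cleared 0 line(s) (total 0); column heights now [0 2 3 0 0 0 0], max=3
Drop 2: Z rot0 at col 0 lands with bottom-row=3; cleared 0 line(s) (total 0); column heights now [5 5 4 0 0 0 0], max=5
Drop 3: L rot3 at col 4 lands with bottom-row=0; cleared 0 line(s) (total 0); column heights now [5 5 4 0 3 3 0], max=5
Drop 4: O rot1 at col 1 lands with bottom-row=5; cleared 0 line(s) (total 0); column heights now [5 7 7 0 3 3 0], max=7
Test piece T rot3 at col 1 (width 2): heights before test = [5 7 7 0 3 3 0]; fits = False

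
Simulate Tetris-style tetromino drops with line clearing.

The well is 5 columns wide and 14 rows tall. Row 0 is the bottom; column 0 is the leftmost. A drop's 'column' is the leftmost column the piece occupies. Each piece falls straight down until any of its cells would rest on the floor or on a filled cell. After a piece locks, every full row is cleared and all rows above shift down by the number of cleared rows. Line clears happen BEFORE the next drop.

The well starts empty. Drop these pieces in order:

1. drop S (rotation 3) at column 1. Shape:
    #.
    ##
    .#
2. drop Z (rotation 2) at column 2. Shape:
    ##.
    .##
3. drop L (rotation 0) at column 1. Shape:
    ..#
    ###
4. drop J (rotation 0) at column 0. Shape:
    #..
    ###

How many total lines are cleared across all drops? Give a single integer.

Drop 1: S rot3 at col 1 lands with bottom-row=0; cleared 0 line(s) (total 0); column heights now [0 3 2 0 0], max=3
Drop 2: Z rot2 at col 2 lands with bottom-row=1; cleared 0 line(s) (total 0); column heights now [0 3 3 3 2], max=3
Drop 3: L rot0 at col 1 lands with bottom-row=3; cleared 0 line(s) (total 0); column heights now [0 4 4 5 2], max=5
Drop 4: J rot0 at col 0 lands with bottom-row=4; cleared 0 line(s) (total 0); column heights now [6 5 5 5 2], max=6

Answer: 0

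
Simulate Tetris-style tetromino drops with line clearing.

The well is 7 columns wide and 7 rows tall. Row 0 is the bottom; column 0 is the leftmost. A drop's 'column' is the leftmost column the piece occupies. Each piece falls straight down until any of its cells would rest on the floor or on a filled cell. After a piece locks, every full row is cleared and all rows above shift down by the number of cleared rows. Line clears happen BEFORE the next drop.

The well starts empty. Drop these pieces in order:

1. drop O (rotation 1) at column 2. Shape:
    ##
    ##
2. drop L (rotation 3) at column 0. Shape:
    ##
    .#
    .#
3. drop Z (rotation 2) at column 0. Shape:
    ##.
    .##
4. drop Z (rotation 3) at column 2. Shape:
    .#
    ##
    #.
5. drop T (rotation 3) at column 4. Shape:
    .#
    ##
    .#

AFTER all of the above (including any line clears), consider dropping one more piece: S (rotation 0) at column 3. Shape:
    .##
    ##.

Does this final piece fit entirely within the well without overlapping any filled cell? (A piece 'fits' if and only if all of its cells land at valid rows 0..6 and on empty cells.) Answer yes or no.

Answer: no

Derivation:
Drop 1: O rot1 at col 2 lands with bottom-row=0; cleared 0 line(s) (total 0); column heights now [0 0 2 2 0 0 0], max=2
Drop 2: L rot3 at col 0 lands with bottom-row=0; cleared 0 line(s) (total 0); column heights now [3 3 2 2 0 0 0], max=3
Drop 3: Z rot2 at col 0 lands with bottom-row=3; cleared 0 line(s) (total 0); column heights now [5 5 4 2 0 0 0], max=5
Drop 4: Z rot3 at col 2 lands with bottom-row=4; cleared 0 line(s) (total 0); column heights now [5 5 6 7 0 0 0], max=7
Drop 5: T rot3 at col 4 lands with bottom-row=0; cleared 0 line(s) (total 0); column heights now [5 5 6 7 2 3 0], max=7
Test piece S rot0 at col 3 (width 3): heights before test = [5 5 6 7 2 3 0]; fits = False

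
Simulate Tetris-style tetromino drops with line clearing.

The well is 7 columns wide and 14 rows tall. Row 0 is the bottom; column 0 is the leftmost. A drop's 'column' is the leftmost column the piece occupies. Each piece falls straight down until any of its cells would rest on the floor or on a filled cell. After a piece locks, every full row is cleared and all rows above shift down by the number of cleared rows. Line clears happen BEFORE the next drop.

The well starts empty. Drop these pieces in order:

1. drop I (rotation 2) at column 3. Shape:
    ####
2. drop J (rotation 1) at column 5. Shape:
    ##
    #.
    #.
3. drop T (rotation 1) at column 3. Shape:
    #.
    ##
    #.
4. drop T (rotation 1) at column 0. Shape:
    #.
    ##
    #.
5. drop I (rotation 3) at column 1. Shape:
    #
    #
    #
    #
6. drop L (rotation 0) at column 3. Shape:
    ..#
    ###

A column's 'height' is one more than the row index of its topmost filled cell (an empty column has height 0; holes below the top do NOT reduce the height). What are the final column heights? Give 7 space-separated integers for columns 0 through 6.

Drop 1: I rot2 at col 3 lands with bottom-row=0; cleared 0 line(s) (total 0); column heights now [0 0 0 1 1 1 1], max=1
Drop 2: J rot1 at col 5 lands with bottom-row=1; cleared 0 line(s) (total 0); column heights now [0 0 0 1 1 4 4], max=4
Drop 3: T rot1 at col 3 lands with bottom-row=1; cleared 0 line(s) (total 0); column heights now [0 0 0 4 3 4 4], max=4
Drop 4: T rot1 at col 0 lands with bottom-row=0; cleared 0 line(s) (total 0); column heights now [3 2 0 4 3 4 4], max=4
Drop 5: I rot3 at col 1 lands with bottom-row=2; cleared 0 line(s) (total 0); column heights now [3 6 0 4 3 4 4], max=6
Drop 6: L rot0 at col 3 lands with bottom-row=4; cleared 0 line(s) (total 0); column heights now [3 6 0 5 5 6 4], max=6

Answer: 3 6 0 5 5 6 4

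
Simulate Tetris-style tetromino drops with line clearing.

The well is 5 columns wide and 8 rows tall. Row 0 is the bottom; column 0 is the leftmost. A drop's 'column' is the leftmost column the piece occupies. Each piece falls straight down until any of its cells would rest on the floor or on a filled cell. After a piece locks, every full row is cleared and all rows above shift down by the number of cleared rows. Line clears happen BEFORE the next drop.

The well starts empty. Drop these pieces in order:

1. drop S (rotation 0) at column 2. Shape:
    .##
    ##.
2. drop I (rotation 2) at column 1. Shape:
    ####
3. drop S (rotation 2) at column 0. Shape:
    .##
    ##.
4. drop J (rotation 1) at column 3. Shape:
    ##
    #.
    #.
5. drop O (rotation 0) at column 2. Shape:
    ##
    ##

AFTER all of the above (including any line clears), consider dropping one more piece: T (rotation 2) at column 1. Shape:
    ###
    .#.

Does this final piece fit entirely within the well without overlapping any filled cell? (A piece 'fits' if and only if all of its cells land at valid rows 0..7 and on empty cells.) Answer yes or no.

Drop 1: S rot0 at col 2 lands with bottom-row=0; cleared 0 line(s) (total 0); column heights now [0 0 1 2 2], max=2
Drop 2: I rot2 at col 1 lands with bottom-row=2; cleared 0 line(s) (total 0); column heights now [0 3 3 3 3], max=3
Drop 3: S rot2 at col 0 lands with bottom-row=3; cleared 0 line(s) (total 0); column heights now [4 5 5 3 3], max=5
Drop 4: J rot1 at col 3 lands with bottom-row=3; cleared 0 line(s) (total 0); column heights now [4 5 5 6 6], max=6
Drop 5: O rot0 at col 2 lands with bottom-row=6; cleared 0 line(s) (total 0); column heights now [4 5 8 8 6], max=8
Test piece T rot2 at col 1 (width 3): heights before test = [4 5 8 8 6]; fits = False

Answer: no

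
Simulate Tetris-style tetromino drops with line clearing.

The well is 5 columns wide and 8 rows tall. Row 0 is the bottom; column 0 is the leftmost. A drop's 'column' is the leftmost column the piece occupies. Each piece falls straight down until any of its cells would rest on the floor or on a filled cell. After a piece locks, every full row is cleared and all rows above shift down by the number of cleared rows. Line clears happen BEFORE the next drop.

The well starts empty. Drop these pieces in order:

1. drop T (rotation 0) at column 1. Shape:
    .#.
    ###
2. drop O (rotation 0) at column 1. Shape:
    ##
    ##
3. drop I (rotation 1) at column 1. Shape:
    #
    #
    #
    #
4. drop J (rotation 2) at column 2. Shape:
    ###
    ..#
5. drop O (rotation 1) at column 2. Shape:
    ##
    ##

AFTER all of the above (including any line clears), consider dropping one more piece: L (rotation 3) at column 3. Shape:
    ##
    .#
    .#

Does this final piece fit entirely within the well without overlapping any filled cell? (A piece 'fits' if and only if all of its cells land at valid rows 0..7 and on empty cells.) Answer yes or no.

Drop 1: T rot0 at col 1 lands with bottom-row=0; cleared 0 line(s) (total 0); column heights now [0 1 2 1 0], max=2
Drop 2: O rot0 at col 1 lands with bottom-row=2; cleared 0 line(s) (total 0); column heights now [0 4 4 1 0], max=4
Drop 3: I rot1 at col 1 lands with bottom-row=4; cleared 0 line(s) (total 0); column heights now [0 8 4 1 0], max=8
Drop 4: J rot2 at col 2 lands with bottom-row=3; cleared 0 line(s) (total 0); column heights now [0 8 5 5 5], max=8
Drop 5: O rot1 at col 2 lands with bottom-row=5; cleared 0 line(s) (total 0); column heights now [0 8 7 7 5], max=8
Test piece L rot3 at col 3 (width 2): heights before test = [0 8 7 7 5]; fits = True

Answer: yes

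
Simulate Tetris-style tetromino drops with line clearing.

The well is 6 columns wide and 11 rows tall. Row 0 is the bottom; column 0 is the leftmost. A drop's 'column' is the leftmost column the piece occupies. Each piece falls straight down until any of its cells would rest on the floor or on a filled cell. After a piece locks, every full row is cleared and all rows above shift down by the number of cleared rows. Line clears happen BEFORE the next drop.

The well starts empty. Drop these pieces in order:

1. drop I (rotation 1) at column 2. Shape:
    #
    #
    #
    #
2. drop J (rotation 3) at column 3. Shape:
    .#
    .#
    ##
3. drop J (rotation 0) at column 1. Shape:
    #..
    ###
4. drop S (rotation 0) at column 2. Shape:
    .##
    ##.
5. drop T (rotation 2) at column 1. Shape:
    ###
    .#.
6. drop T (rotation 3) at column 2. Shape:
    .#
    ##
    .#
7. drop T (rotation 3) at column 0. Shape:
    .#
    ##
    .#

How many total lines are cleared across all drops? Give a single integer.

Drop 1: I rot1 at col 2 lands with bottom-row=0; cleared 0 line(s) (total 0); column heights now [0 0 4 0 0 0], max=4
Drop 2: J rot3 at col 3 lands with bottom-row=0; cleared 0 line(s) (total 0); column heights now [0 0 4 1 3 0], max=4
Drop 3: J rot0 at col 1 lands with bottom-row=4; cleared 0 line(s) (total 0); column heights now [0 6 5 5 3 0], max=6
Drop 4: S rot0 at col 2 lands with bottom-row=5; cleared 0 line(s) (total 0); column heights now [0 6 6 7 7 0], max=7
Drop 5: T rot2 at col 1 lands with bottom-row=6; cleared 0 line(s) (total 0); column heights now [0 8 8 8 7 0], max=8
Drop 6: T rot3 at col 2 lands with bottom-row=8; cleared 0 line(s) (total 0); column heights now [0 8 10 11 7 0], max=11
Drop 7: T rot3 at col 0 lands with bottom-row=8; cleared 0 line(s) (total 0); column heights now [10 11 10 11 7 0], max=11

Answer: 0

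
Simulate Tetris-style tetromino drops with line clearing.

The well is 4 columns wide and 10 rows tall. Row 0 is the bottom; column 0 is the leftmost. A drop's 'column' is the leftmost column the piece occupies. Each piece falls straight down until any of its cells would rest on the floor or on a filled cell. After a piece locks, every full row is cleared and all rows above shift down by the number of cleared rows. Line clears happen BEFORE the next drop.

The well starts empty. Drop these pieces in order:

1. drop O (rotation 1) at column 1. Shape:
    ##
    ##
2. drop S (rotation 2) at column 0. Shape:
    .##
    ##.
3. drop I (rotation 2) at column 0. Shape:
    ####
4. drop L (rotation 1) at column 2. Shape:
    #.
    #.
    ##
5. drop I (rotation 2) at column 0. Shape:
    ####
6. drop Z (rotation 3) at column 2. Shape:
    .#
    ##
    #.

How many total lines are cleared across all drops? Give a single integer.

Answer: 2

Derivation:
Drop 1: O rot1 at col 1 lands with bottom-row=0; cleared 0 line(s) (total 0); column heights now [0 2 2 0], max=2
Drop 2: S rot2 at col 0 lands with bottom-row=2; cleared 0 line(s) (total 0); column heights now [3 4 4 0], max=4
Drop 3: I rot2 at col 0 lands with bottom-row=4; cleared 1 line(s) (total 1); column heights now [3 4 4 0], max=4
Drop 4: L rot1 at col 2 lands with bottom-row=4; cleared 0 line(s) (total 1); column heights now [3 4 7 5], max=7
Drop 5: I rot2 at col 0 lands with bottom-row=7; cleared 1 line(s) (total 2); column heights now [3 4 7 5], max=7
Drop 6: Z rot3 at col 2 lands with bottom-row=7; cleared 0 line(s) (total 2); column heights now [3 4 9 10], max=10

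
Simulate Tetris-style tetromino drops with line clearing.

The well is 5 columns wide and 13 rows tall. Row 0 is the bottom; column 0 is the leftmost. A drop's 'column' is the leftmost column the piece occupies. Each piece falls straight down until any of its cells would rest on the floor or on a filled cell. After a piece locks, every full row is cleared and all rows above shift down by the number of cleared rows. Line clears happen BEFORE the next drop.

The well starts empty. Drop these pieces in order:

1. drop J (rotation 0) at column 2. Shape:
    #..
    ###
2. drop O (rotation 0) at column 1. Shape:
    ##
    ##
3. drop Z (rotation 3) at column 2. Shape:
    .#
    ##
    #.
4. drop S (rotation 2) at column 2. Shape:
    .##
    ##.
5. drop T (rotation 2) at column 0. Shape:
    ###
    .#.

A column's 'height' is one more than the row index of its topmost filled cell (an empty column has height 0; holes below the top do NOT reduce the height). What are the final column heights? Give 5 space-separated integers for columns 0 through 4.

Drop 1: J rot0 at col 2 lands with bottom-row=0; cleared 0 line(s) (total 0); column heights now [0 0 2 1 1], max=2
Drop 2: O rot0 at col 1 lands with bottom-row=2; cleared 0 line(s) (total 0); column heights now [0 4 4 1 1], max=4
Drop 3: Z rot3 at col 2 lands with bottom-row=4; cleared 0 line(s) (total 0); column heights now [0 4 6 7 1], max=7
Drop 4: S rot2 at col 2 lands with bottom-row=7; cleared 0 line(s) (total 0); column heights now [0 4 8 9 9], max=9
Drop 5: T rot2 at col 0 lands with bottom-row=7; cleared 1 line(s) (total 1); column heights now [0 8 8 8 1], max=8

Answer: 0 8 8 8 1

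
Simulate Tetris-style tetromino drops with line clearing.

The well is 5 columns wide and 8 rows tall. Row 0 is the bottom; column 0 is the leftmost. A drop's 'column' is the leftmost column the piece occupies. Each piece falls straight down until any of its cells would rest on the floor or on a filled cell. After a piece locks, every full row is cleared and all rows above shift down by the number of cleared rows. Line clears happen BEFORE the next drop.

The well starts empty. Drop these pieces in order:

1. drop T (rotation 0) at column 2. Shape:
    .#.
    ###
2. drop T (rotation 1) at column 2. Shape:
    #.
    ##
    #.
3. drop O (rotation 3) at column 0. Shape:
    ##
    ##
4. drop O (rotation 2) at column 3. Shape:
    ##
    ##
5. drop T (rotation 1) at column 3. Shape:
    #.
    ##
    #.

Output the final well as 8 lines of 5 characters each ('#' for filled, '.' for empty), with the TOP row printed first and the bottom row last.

Answer: .....
...#.
...##
...#.
...##
..###
..##.
####.

Derivation:
Drop 1: T rot0 at col 2 lands with bottom-row=0; cleared 0 line(s) (total 0); column heights now [0 0 1 2 1], max=2
Drop 2: T rot1 at col 2 lands with bottom-row=1; cleared 0 line(s) (total 0); column heights now [0 0 4 3 1], max=4
Drop 3: O rot3 at col 0 lands with bottom-row=0; cleared 1 line(s) (total 1); column heights now [1 1 3 2 0], max=3
Drop 4: O rot2 at col 3 lands with bottom-row=2; cleared 0 line(s) (total 1); column heights now [1 1 3 4 4], max=4
Drop 5: T rot1 at col 3 lands with bottom-row=4; cleared 0 line(s) (total 1); column heights now [1 1 3 7 6], max=7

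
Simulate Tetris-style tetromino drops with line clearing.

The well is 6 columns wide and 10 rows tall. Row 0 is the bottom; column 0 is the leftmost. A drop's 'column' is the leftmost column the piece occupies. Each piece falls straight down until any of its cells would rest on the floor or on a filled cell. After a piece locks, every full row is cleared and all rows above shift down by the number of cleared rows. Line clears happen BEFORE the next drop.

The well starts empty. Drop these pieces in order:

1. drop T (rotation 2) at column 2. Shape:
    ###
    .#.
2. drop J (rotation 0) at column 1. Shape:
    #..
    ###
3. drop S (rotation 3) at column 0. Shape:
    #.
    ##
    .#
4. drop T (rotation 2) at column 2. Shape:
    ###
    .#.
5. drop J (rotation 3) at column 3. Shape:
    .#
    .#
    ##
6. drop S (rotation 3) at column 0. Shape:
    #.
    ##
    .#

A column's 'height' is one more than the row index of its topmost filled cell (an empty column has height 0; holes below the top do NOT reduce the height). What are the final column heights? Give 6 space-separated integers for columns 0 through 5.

Answer: 9 8 5 6 8 0

Derivation:
Drop 1: T rot2 at col 2 lands with bottom-row=0; cleared 0 line(s) (total 0); column heights now [0 0 2 2 2 0], max=2
Drop 2: J rot0 at col 1 lands with bottom-row=2; cleared 0 line(s) (total 0); column heights now [0 4 3 3 2 0], max=4
Drop 3: S rot3 at col 0 lands with bottom-row=4; cleared 0 line(s) (total 0); column heights now [7 6 3 3 2 0], max=7
Drop 4: T rot2 at col 2 lands with bottom-row=3; cleared 0 line(s) (total 0); column heights now [7 6 5 5 5 0], max=7
Drop 5: J rot3 at col 3 lands with bottom-row=5; cleared 0 line(s) (total 0); column heights now [7 6 5 6 8 0], max=8
Drop 6: S rot3 at col 0 lands with bottom-row=6; cleared 0 line(s) (total 0); column heights now [9 8 5 6 8 0], max=9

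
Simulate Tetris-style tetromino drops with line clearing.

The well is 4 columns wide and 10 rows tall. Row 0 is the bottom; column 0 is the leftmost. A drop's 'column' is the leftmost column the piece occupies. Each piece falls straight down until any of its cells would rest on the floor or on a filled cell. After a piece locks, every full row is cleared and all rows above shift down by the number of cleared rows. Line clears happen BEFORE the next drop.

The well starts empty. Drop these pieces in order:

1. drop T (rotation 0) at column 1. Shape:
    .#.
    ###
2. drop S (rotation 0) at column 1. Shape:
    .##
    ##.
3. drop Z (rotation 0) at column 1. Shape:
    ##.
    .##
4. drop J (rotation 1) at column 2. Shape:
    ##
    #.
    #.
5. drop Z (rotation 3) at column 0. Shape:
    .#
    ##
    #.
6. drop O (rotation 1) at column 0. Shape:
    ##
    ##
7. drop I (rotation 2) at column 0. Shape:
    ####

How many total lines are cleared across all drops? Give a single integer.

Answer: 2

Derivation:
Drop 1: T rot0 at col 1 lands with bottom-row=0; cleared 0 line(s) (total 0); column heights now [0 1 2 1], max=2
Drop 2: S rot0 at col 1 lands with bottom-row=2; cleared 0 line(s) (total 0); column heights now [0 3 4 4], max=4
Drop 3: Z rot0 at col 1 lands with bottom-row=4; cleared 0 line(s) (total 0); column heights now [0 6 6 5], max=6
Drop 4: J rot1 at col 2 lands with bottom-row=6; cleared 0 line(s) (total 0); column heights now [0 6 9 9], max=9
Drop 5: Z rot3 at col 0 lands with bottom-row=5; cleared 0 line(s) (total 0); column heights now [7 8 9 9], max=9
Drop 6: O rot1 at col 0 lands with bottom-row=8; cleared 1 line(s) (total 1); column heights now [9 9 8 5], max=9
Drop 7: I rot2 at col 0 lands with bottom-row=9; cleared 1 line(s) (total 2); column heights now [9 9 8 5], max=9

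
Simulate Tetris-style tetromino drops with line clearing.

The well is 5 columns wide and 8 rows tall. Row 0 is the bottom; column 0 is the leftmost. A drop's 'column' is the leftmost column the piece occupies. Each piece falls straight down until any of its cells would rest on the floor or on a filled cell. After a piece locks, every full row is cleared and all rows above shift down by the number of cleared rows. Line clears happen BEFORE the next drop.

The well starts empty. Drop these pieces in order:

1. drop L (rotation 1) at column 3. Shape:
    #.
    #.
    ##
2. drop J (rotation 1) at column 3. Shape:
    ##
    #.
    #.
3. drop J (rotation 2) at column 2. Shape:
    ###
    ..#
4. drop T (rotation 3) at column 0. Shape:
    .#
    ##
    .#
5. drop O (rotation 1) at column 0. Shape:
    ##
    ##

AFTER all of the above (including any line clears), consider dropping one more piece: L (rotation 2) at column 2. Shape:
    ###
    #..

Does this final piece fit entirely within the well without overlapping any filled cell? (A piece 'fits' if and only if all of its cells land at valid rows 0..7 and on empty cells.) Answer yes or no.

Drop 1: L rot1 at col 3 lands with bottom-row=0; cleared 0 line(s) (total 0); column heights now [0 0 0 3 1], max=3
Drop 2: J rot1 at col 3 lands with bottom-row=3; cleared 0 line(s) (total 0); column heights now [0 0 0 6 6], max=6
Drop 3: J rot2 at col 2 lands with bottom-row=6; cleared 0 line(s) (total 0); column heights now [0 0 8 8 8], max=8
Drop 4: T rot3 at col 0 lands with bottom-row=0; cleared 0 line(s) (total 0); column heights now [2 3 8 8 8], max=8
Drop 5: O rot1 at col 0 lands with bottom-row=3; cleared 0 line(s) (total 0); column heights now [5 5 8 8 8], max=8
Test piece L rot2 at col 2 (width 3): heights before test = [5 5 8 8 8]; fits = False

Answer: no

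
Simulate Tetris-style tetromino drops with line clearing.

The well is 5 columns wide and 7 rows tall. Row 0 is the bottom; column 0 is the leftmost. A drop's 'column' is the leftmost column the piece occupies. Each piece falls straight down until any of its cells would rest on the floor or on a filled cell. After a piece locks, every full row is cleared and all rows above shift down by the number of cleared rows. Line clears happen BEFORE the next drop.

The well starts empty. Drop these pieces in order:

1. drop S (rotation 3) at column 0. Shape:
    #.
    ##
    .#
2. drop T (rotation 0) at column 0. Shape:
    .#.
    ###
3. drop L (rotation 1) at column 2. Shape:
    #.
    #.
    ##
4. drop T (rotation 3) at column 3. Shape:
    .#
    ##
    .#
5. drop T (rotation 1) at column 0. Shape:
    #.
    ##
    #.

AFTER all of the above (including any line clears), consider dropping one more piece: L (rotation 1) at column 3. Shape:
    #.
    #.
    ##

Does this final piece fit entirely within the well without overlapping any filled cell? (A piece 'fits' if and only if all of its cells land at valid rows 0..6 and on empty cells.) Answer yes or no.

Answer: no

Derivation:
Drop 1: S rot3 at col 0 lands with bottom-row=0; cleared 0 line(s) (total 0); column heights now [3 2 0 0 0], max=3
Drop 2: T rot0 at col 0 lands with bottom-row=3; cleared 0 line(s) (total 0); column heights now [4 5 4 0 0], max=5
Drop 3: L rot1 at col 2 lands with bottom-row=4; cleared 0 line(s) (total 0); column heights now [4 5 7 5 0], max=7
Drop 4: T rot3 at col 3 lands with bottom-row=4; cleared 0 line(s) (total 0); column heights now [4 5 7 6 7], max=7
Drop 5: T rot1 at col 0 lands with bottom-row=4; cleared 2 line(s) (total 2); column heights now [5 4 5 0 5], max=5
Test piece L rot1 at col 3 (width 2): heights before test = [5 4 5 0 5]; fits = False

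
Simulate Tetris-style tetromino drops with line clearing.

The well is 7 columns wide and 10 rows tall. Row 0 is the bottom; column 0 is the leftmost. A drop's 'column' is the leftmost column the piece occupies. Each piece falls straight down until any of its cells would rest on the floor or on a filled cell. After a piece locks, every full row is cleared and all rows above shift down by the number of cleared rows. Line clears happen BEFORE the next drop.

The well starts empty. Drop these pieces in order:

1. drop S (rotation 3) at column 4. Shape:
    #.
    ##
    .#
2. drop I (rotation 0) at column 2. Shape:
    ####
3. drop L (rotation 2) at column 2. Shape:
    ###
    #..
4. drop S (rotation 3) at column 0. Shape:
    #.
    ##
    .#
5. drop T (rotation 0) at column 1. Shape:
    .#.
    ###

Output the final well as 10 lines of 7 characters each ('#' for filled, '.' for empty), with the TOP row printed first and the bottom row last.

Drop 1: S rot3 at col 4 lands with bottom-row=0; cleared 0 line(s) (total 0); column heights now [0 0 0 0 3 2 0], max=3
Drop 2: I rot0 at col 2 lands with bottom-row=3; cleared 0 line(s) (total 0); column heights now [0 0 4 4 4 4 0], max=4
Drop 3: L rot2 at col 2 lands with bottom-row=4; cleared 0 line(s) (total 0); column heights now [0 0 6 6 6 4 0], max=6
Drop 4: S rot3 at col 0 lands with bottom-row=0; cleared 0 line(s) (total 0); column heights now [3 2 6 6 6 4 0], max=6
Drop 5: T rot0 at col 1 lands with bottom-row=6; cleared 0 line(s) (total 0); column heights now [3 7 8 7 6 4 0], max=8

Answer: .......
.......
..#....
.###...
..###..
..#....
..####.
#...#..
##..##.
.#...#.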